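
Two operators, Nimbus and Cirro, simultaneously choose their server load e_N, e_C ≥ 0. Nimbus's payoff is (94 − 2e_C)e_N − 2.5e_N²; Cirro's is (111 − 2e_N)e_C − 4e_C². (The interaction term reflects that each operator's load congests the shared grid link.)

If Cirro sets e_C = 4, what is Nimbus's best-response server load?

Expanding Nimbus's payoff: 94e_N − 2e_Ce_N − 2.5e_N².
∂π/∂e_N = 94 − 2e_C − 5e_N = 0, so e_N = 18.8 − 0.4e_C.
At e_C = 4: e_N = 18.8 − 0.4·4 = 17.2.

17.2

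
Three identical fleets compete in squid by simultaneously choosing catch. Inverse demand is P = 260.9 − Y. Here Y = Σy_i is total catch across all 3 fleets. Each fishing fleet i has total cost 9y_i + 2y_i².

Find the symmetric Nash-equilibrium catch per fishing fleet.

A representative fishing fleet's profit is π_i = y_i(260.9 − Y) − 9y_i − 2y_i², with Y = y_i + Σ_{j≠i} y_j.
First-order condition: 251.9 − 6y_i − Σ_{j≠i} y_j = 0.
With identical fishing fleets, set every y_j = y: then 251.9 − 6y − 2y = 0, i.e. y = 251.9/8 = 31.4875.

31.4875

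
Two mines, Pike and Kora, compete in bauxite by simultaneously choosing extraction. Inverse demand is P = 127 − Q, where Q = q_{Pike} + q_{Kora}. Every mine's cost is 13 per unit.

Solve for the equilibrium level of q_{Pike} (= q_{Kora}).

38

Mine Pike's profit: π = q_{Pike}(127 − (q_{Pike} + q_{Kora})) − 13q_{Pike}.
∂π/∂q_{Pike} = 114 − 2q_{Pike} − q_{Kora} = 0, so q_{Pike} = 57 − 0.5q_{Kora}.
Setting q_{Pike} = q_{Kora} in the reaction function: q_{Pike} = 57 − 0.5q_{Pike}, so q_{Pike} = 57 / 1.5 = 38.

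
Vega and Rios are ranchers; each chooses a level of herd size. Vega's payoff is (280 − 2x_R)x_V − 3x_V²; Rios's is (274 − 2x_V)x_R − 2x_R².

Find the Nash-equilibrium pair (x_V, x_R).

28.6, 54.2

Expanding Vega's payoff: 280x_V − 2x_Rx_V − 3x_V².
∂π/∂x_V = 280 − 2x_R − 6x_V = 0, so x_V = 140/3 − (1/3)x_R.
Likewise for Rios: x_R = 68.5 − 0.5x_V.
Solving the two reaction functions simultaneously: (1 − (−1/3)(−0.5))x_V = 140/3 − (1/3)·68.5, so (5/6)x_V = 143/6 and x_V = 28.6.
Then x_R = 68.5 − 0.5·28.6 = 54.2.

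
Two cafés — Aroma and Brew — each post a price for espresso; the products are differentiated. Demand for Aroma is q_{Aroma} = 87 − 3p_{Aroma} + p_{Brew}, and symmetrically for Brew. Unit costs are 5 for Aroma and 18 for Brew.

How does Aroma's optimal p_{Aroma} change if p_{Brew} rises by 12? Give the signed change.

2

Aroma's profit: π = (p_{Aroma} − 5)(87 − 3p_{Aroma} + p_{Brew}).
∂π/∂p_{Aroma} = 102 − 6p_{Aroma} + p_{Brew} = 0 ⇒ p_{Aroma} = 17 + (1/6)p_{Brew}.
The reaction-function slope is 1/6, so a 12-unit rise in p_{Brew} moves p_{Aroma} by 1/6 × 12 = 2. Aroma's best response rises — the actions are strategic complements.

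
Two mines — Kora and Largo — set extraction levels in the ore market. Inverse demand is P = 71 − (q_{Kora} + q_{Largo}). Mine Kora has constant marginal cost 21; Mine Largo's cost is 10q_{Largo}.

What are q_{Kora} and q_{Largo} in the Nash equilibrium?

13, 24

Mine Kora's profit: π = q_{Kora}(71 − (q_{Kora} + q_{Largo})) − 21q_{Kora}.
∂π/∂q_{Kora} = 50 − 2q_{Kora} − q_{Largo} = 0, so q_{Kora} = 25 − 0.5q_{Largo}.
By the same steps for Largo: q_{Largo} = 30.5 − 0.5q_{Kora}.
Substituting the second reaction function into the first: q_{Kora} = 25 − 0.5(30.5 − 0.5q_{Kora}), which gives 0.75q_{Kora} = 9.75 ⇒ q_{Kora} = 13.
Then q_{Largo} = 30.5 − 0.5·13 = 24.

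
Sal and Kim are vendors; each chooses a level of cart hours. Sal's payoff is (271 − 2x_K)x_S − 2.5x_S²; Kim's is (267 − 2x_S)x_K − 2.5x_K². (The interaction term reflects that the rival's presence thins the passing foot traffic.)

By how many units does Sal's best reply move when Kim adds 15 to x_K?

Expanding Sal's payoff: 271x_S − 2x_Kx_S − 2.5x_S².
∂π/∂x_S = 271 − 2x_K − 5x_S = 0, so x_S = 54.2 − 0.4x_K.
The reaction-function slope is −0.4, so a 15-unit rise in x_K moves x_S by −0.4 × 15 = −6. Sal's best response falls — the actions are strategic substitutes.

-6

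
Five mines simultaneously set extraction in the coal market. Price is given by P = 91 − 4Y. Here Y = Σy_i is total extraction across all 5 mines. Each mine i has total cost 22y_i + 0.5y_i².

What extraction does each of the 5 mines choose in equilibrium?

2.76

A representative mine's profit is π_i = y_i(91 − 4Y) − 22y_i − 0.5y_i², with Y = y_i + Σ_{j≠i} y_j.
First-order condition: 69 − 9y_i − 4Σ_{j≠i} y_j = 0.
Imposing symmetry (y_j = y for all j) turns Σ_{j≠i} y_j into 4y, so 69 = 25y and y = 2.76.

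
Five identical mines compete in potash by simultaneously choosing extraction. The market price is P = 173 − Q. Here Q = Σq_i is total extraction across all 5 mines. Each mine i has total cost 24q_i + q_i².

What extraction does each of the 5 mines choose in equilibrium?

A representative mine's profit is π_i = q_i(173 − Q) − 24q_i − q_i², with Q = q_i + Σ_{j≠i} q_j.
First-order condition: 149 − 4q_i − Σ_{j≠i} q_j = 0.
Imposing symmetry (q_j = q for all j) turns Σ_{j≠i} q_j into 4q, so 149 = 8q and q = 18.625.

18.625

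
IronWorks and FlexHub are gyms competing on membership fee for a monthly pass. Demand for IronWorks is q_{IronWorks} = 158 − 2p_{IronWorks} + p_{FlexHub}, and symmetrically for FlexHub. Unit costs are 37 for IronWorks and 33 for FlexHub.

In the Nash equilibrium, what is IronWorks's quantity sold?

IronWorks's profit: π = (p_{IronWorks} − 37)(158 − 2p_{IronWorks} + p_{FlexHub}).
∂π/∂p_{IronWorks} = 232 − 4p_{IronWorks} + p_{FlexHub} = 0 ⇒ p_{IronWorks} = 58 + 0.25p_{FlexHub}.
Similarly p_{FlexHub} = 56 + 0.25p_{IronWorks}.
Plugging p_{FlexHub} into IronWorks's best response: p_{IronWorks} = 58 + 0.25(56 + 0.25p_{IronWorks}) ⇒ 0.9375p_{IronWorks} = 72, so p_{IronWorks} = 76.8.
Then p_{FlexHub} = 56 + 0.25·76.8 = 75.2.
q_{IronWorks} = 158 − 2·76.8 + 75.2 = 79.6.

79.6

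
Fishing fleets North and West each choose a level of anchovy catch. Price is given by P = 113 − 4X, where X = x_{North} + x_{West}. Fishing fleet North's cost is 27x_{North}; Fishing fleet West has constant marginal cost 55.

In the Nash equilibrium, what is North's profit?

361

Fishing fleet North's profit: π = x_{North}(113 − 4(x_{North} + x_{West})) − 27x_{North}.
∂π/∂x_{North} = 86 − 8x_{North} − 4x_{West} = 0, so x_{North} = 10.75 − 0.5x_{West}.
By the same steps for West: x_{West} = 7.25 − 0.5x_{North}.
Plugging x_{West} into North's best response: x_{North} = 10.75 − 0.5(7.25 − 0.5x_{North}) ⇒ 0.75x_{North} = 7.125, so x_{North} = 9.5.
Then x_{West} = 7.25 − 0.5·9.5 = 2.5.
Price P = 113 − 4·12 = 65.
North's profit: (65 − 27)·9.5 = 361.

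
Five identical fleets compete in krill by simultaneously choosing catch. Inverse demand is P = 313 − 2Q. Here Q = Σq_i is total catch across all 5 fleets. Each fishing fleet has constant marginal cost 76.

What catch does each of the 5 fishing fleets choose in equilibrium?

19.75

A representative fishing fleet's profit is π_i = q_i(313 − 2Q) − 76q_i, with Q = q_i + Σ_{j≠i} q_j.
First-order condition: 237 − 4q_i − 2Σ_{j≠i} q_j = 0.
With identical fishing fleets, set every q_j = q: then 237 − 4q − 8q = 0, i.e. q = 237/12 = 19.75.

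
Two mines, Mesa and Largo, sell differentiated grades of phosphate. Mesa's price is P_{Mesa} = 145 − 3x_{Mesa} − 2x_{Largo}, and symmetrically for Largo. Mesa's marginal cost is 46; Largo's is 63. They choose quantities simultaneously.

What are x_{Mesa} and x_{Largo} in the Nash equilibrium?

Mine Mesa's profit: π = x_{Mesa}(145 − 3x_{Mesa} − 2x_{Largo}) − 46x_{Mesa}.
∂π/∂x_{Mesa} = 99 − 6x_{Mesa} − 2x_{Largo} = 0 ⇒ x_{Mesa} = 16.5 − (1/3)x_{Largo}.
Similarly x_{Largo} = 41/3 − (1/3)x_{Mesa}.
Solving the two reaction functions simultaneously: (1 − (−1/3)(−1/3))x_{Mesa} = 16.5 − (1/3)·(41/3), so (8/9)x_{Mesa} = 215/18 and x_{Mesa} = 13.4375.
Then x_{Largo} = 41/3 − (1/3)·13.4375 = 9.1875.

13.4375, 9.1875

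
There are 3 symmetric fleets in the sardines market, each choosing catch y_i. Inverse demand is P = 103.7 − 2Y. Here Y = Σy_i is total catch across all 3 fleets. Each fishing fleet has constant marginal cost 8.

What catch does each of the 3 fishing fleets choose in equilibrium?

A representative fishing fleet's profit is π_i = y_i(103.7 − 2Y) − 8y_i, with Y = y_i + Σ_{j≠i} y_j.
First-order condition: 95.7 − 4y_i − 2Σ_{j≠i} y_j = 0.
With identical fishing fleets, set every y_j = y: then 95.7 − 4y − 4y = 0, i.e. y = 95.7/8 = 11.9625.

11.9625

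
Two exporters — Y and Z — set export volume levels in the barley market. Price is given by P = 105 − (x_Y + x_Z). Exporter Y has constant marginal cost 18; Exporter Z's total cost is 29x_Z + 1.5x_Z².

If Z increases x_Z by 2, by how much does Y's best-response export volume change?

-1

Exporter Y's profit: π = x_Y(105 − (x_Y + x_Z)) − 18x_Y.
∂π/∂x_Y = 87 − 2x_Y − x_Z = 0, so x_Y = 43.5 − 0.5x_Z.
The reaction-function slope is −0.5, so a 2-unit rise in x_Z moves x_Y by −0.5 × 2 = −1. Y's best response falls — the actions are strategic substitutes.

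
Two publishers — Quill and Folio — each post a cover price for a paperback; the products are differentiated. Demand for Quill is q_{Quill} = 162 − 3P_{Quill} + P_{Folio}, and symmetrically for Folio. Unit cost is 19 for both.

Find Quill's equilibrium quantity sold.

Quill's profit: π = (P_{Quill} − 19)(162 − 3P_{Quill} + P_{Folio}).
∂π/∂P_{Quill} = 219 − 6P_{Quill} + P_{Folio} = 0 ⇒ P_{Quill} = 36.5 + (1/6)P_{Folio}.
Setting P_{Quill} = P_{Folio} in the reaction function: P_{Quill} = 36.5 + (1/6)P_{Quill}, so P_{Quill} = 36.5 / (5/6) = 43.8.
q_{Quill} = 162 − 3·43.8 + 43.8 = 74.4.

74.4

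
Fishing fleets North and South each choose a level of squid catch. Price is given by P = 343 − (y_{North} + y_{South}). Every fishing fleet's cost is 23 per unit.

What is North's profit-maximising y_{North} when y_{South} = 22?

149

Fishing fleet North's profit: π = y_{North}(343 − (y_{North} + y_{South})) − 23y_{North}.
∂π/∂y_{North} = 320 − 2y_{North} − y_{South} = 0, so y_{North} = 160 − 0.5y_{South}.
At y_{South} = 22: y_{North} = 160 − 0.5·22 = 149.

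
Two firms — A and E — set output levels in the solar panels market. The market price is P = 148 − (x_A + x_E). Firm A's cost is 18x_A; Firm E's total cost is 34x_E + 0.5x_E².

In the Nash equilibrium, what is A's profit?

3047.04

Firm A's profit: π = x_A(148 − (x_A + x_E)) − 18x_A.
∂π/∂x_A = 130 − 2x_A − x_E = 0, so x_A = 65 − 0.5x_E.
For E: ∂π/∂x_E = 114 − 3x_E − x_A = 0 ⇒ x_E = 38 − (1/3)x_A.
Plugging x_E into A's best response: x_A = 65 − 0.5(38 − (1/3)x_A) ⇒ (5/6)x_A = 46, so x_A = 55.2.
Then x_E = 38 − (1/3)·55.2 = 19.6.
Price P = 148 − 74.8 = 73.2.
A's profit: (73.2 − 18)·55.2 = 3047.04.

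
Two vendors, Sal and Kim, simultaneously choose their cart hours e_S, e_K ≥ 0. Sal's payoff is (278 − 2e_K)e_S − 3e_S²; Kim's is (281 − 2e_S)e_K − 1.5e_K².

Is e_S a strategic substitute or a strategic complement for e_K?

Expanding Sal's payoff: 278e_S − 2e_Ke_S − 3e_S².
∂π/∂e_S = 278 − 2e_K − 6e_S = 0, so e_S = 139/3 − (1/3)e_K.
The best-response slope de_S/de_K = −1/3 < 0: the reaction function is downward-sloping, so the choices are strategic substitutes.

strategic substitutes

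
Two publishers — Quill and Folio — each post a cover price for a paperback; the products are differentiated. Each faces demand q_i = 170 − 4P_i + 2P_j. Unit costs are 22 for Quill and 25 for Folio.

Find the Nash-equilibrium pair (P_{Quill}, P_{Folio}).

Quill's profit: π = (P_{Quill} − 22)(170 − 4P_{Quill} + 2P_{Folio}).
∂π/∂P_{Quill} = 258 − 8P_{Quill} + 2P_{Folio} = 0 ⇒ P_{Quill} = 32.25 + 0.25P_{Folio}.
Similarly P_{Folio} = 33.75 + 0.25P_{Quill}.
Solving the two reaction functions simultaneously: (1 − (0.25)(0.25))P_{Quill} = 32.25 + 0.25·33.75, so 0.9375P_{Quill} = 40.6875 and P_{Quill} = 43.4.
Then P_{Folio} = 33.75 + 0.25·43.4 = 44.6.

43.4, 44.6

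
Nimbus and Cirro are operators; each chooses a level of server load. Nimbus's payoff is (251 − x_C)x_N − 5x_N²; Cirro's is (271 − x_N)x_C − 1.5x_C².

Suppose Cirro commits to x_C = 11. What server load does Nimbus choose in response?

24

Expanding Nimbus's payoff: 251x_N − x_Cx_N − 5x_N².
∂π/∂x_N = 251 − x_C − 10x_N = 0, so x_N = 25.1 − 0.1x_C.
At x_C = 11: x_N = 25.1 − 0.1·11 = 24.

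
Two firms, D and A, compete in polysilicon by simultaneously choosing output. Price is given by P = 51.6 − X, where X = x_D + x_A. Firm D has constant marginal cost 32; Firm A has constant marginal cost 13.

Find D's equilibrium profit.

Firm D's profit: π = x_D(51.6 − (x_D + x_A)) − 32x_D.
∂π/∂x_D = 19.6 − 2x_D − x_A = 0, so x_D = 9.8 − 0.5x_A.
By the same steps for A: x_A = 19.3 − 0.5x_D.
Substituting the second reaction function into the first: x_D = 9.8 − 0.5(19.3 − 0.5x_D), which gives 0.75x_D = 0.15 ⇒ x_D = 0.2.
Then x_A = 19.3 − 0.5·0.2 = 19.2.
Price P = 51.6 − 19.4 = 32.2.
D's profit: (32.2 − 32)·0.2 = 0.04.

0.04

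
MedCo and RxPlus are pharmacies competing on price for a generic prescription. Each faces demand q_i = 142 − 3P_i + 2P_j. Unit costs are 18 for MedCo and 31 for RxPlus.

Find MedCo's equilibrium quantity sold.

100.3125

MedCo's profit: π = (P_{MedCo} − 18)(142 − 3P_{MedCo} + 2P_{RxPlus}).
∂π/∂P_{MedCo} = 196 − 6P_{MedCo} + 2P_{RxPlus} = 0 ⇒ P_{MedCo} = 98/3 + (1/3)P_{RxPlus}.
Similarly P_{RxPlus} = 235/6 + (1/3)P_{MedCo}.
Solving the two reaction functions simultaneously: (1 − (1/3)(1/3))P_{MedCo} = 98/3 + (1/3)·(235/6), so (8/9)P_{MedCo} = 823/18 and P_{MedCo} = 51.4375.
Then P_{RxPlus} = 235/6 + (1/3)·51.4375 = 56.3125.
q_{MedCo} = 142 − 3·51.4375 + 2·56.3125 = 100.3125.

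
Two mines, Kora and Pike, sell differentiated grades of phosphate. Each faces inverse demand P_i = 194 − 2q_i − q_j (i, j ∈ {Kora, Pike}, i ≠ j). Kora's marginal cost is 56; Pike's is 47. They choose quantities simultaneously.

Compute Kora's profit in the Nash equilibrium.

Mine Kora's profit: π = q_{Kora}(194 − 2q_{Kora} − q_{Pike}) − 56q_{Kora}.
∂π/∂q_{Kora} = 138 − 4q_{Kora} − q_{Pike} = 0 ⇒ q_{Kora} = 34.5 − 0.25q_{Pike}.
Similarly q_{Pike} = 36.75 − 0.25q_{Kora}.
Substituting the second reaction function into the first: q_{Kora} = 34.5 − 0.25(36.75 − 0.25q_{Kora}), which gives 0.9375q_{Kora} = 25.3125 ⇒ q_{Kora} = 27.
Then q_{Pike} = 36.75 − 0.25·27 = 30.
P_{Kora} = 194 − 2·27 − 30 = 110.
Profit = (110 − 56)·27 = 1458.

1458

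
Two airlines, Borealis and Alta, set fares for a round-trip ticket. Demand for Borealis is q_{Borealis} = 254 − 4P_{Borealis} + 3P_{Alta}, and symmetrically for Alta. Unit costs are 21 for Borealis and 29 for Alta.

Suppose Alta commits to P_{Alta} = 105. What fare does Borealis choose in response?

Borealis's profit: π = (P_{Borealis} − 21)(254 − 4P_{Borealis} + 3P_{Alta}).
∂π/∂P_{Borealis} = 338 − 8P_{Borealis} + 3P_{Alta} = 0 ⇒ P_{Borealis} = 42.25 + 0.375P_{Alta}.
At P_{Alta} = 105: P_{Borealis} = 42.25 + 0.375·105 = 81.625.

81.625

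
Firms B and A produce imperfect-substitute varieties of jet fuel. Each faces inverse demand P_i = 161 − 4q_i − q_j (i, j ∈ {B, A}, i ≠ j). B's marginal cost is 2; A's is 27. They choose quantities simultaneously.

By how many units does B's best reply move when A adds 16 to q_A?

-2

Firm B's profit: π = q_B(161 − 4q_B − q_A) − 2q_B.
∂π/∂q_B = 159 − 8q_B − q_A = 0 ⇒ q_B = 19.875 − 0.125q_A.
The reaction-function slope is −0.125, so a 16-unit rise in q_A moves q_B by −0.125 × 16 = −2. B's best response falls — the actions are strategic substitutes.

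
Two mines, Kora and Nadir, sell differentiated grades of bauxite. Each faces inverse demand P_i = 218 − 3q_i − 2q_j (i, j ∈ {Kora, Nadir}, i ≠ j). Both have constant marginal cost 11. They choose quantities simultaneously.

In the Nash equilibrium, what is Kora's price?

88.625

Mine Kora's profit: π = q_{Kora}(218 − 3q_{Kora} − 2q_{Nadir}) − 11q_{Kora}.
∂π/∂q_{Kora} = 207 − 6q_{Kora} − 2q_{Nadir} = 0 ⇒ q_{Kora} = 34.5 − (1/3)q_{Nadir}.
By symmetry q_{Nadir} = q_{Kora}; substituting into the reaction function, (4/3)q_{Kora} = 34.5 and q_{Kora} = 25.875.
P_{Kora} = 218 − 3·25.875 − 2·25.875 = 88.625.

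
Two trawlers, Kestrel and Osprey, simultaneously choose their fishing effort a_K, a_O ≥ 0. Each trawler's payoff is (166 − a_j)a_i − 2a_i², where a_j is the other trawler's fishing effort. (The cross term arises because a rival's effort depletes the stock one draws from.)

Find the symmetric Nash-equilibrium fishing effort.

Kestrel's payoff is (166 − a_O)a_K − 2a_K².
∂π/∂a_K = 166 − a_O − 4a_K = 0, so a_K = 41.5 − 0.25a_O.
The game is symmetric, so in equilibrium a_O = a_K: the reaction function gives 1.25a_K = 41.5, hence a_K = 33.2.

33.2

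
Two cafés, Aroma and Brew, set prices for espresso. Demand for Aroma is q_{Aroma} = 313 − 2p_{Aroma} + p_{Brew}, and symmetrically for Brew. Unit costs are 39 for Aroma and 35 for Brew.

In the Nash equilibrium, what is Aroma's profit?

16489.28

Aroma's profit: π = (p_{Aroma} − 39)(313 − 2p_{Aroma} + p_{Brew}).
∂π/∂p_{Aroma} = 391 − 4p_{Aroma} + p_{Brew} = 0 ⇒ p_{Aroma} = 97.75 + 0.25p_{Brew}.
Similarly p_{Brew} = 95.75 + 0.25p_{Aroma}.
Plugging p_{Brew} into Aroma's best response: p_{Aroma} = 97.75 + 0.25(95.75 + 0.25p_{Aroma}) ⇒ 0.9375p_{Aroma} = 121.6875, so p_{Aroma} = 129.8.
Then p_{Brew} = 95.75 + 0.25·129.8 = 128.2.
q_{Aroma} = 313 − 2·129.8 + 128.2 = 181.6.
Profit = (129.8 − 39)·181.6 = 16489.28.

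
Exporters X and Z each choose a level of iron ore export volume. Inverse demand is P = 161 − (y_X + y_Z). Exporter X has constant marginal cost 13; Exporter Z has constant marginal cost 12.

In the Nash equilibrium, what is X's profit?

Exporter X's profit: π = y_X(161 − (y_X + y_Z)) − 13y_X.
∂π/∂y_X = 148 − 2y_X − y_Z = 0, so y_X = 74 − 0.5y_Z.
By the same steps for Z: y_Z = 74.5 − 0.5y_X.
Solving the two reaction functions simultaneously: (1 − (−0.5)(−0.5))y_X = 74 − 0.5·74.5, so 0.75y_X = 36.75 and y_X = 49.
Then y_Z = 74.5 − 0.5·49 = 50.
Price P = 161 − 99 = 62.
X's profit: (62 − 13)·49 = 2401.

2401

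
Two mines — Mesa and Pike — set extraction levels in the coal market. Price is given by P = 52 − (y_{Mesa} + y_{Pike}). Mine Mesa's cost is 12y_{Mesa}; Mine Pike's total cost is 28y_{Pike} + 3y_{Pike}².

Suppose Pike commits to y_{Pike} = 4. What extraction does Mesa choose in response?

18

Mine Mesa's profit: π = y_{Mesa}(52 − (y_{Mesa} + y_{Pike})) − 12y_{Mesa}.
∂π/∂y_{Mesa} = 40 − 2y_{Mesa} − y_{Pike} = 0, so y_{Mesa} = 20 − 0.5y_{Pike}.
At y_{Pike} = 4: y_{Mesa} = 20 − 0.5·4 = 18.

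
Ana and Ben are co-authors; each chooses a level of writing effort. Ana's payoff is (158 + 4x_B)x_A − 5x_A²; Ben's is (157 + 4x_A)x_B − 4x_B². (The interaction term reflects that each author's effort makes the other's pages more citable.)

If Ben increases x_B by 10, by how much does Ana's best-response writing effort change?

4

Expanding Ana's payoff: 158x_A + 4x_Bx_A − 5x_A².
∂π/∂x_A = 158 + 4x_B − 10x_A = 0, so x_A = 15.8 + 0.4x_B.
The reaction-function slope is 0.4, so a 10-unit rise in x_B moves x_A by 0.4 × 10 = 4. Ana's best response rises — the actions are strategic complements.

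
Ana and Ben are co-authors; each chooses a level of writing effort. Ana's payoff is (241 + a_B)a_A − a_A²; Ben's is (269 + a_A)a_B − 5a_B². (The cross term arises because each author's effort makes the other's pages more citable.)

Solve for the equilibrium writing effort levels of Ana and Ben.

141, 41

Expanding Ana's payoff: 241a_A + a_Ba_A − a_A².
∂π/∂a_A = 241 + a_B − 2a_A = 0, so a_A = 120.5 + 0.5a_B.
Likewise for Ben: a_B = 26.9 + 0.1a_A.
Solving the two reaction functions simultaneously: (1 − (0.5)(0.1))a_A = 120.5 + 0.5·26.9, so 0.95a_A = 133.95 and a_A = 141.
Then a_B = 26.9 + 0.1·141 = 41.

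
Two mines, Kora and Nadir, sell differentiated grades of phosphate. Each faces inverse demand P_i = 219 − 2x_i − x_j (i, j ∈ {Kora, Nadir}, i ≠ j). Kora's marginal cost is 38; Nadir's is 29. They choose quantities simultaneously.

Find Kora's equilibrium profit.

2534.72

Mine Kora's profit: π = x_{Kora}(219 − 2x_{Kora} − x_{Nadir}) − 38x_{Kora}.
∂π/∂x_{Kora} = 181 − 4x_{Kora} − x_{Nadir} = 0 ⇒ x_{Kora} = 45.25 − 0.25x_{Nadir}.
Similarly x_{Nadir} = 47.5 − 0.25x_{Kora}.
Solving the two reaction functions simultaneously: (1 − (−0.25)(−0.25))x_{Kora} = 45.25 − 0.25·47.5, so 0.9375x_{Kora} = 33.375 and x_{Kora} = 35.6.
Then x_{Nadir} = 47.5 − 0.25·35.6 = 38.6.
P_{Kora} = 219 − 2·35.6 − 38.6 = 109.2.
Profit = (109.2 − 38)·35.6 = 2534.72.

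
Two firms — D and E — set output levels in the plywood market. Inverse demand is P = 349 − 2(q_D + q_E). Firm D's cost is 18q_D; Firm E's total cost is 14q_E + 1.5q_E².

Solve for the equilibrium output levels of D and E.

68.625, 28.25

Firm D's profit: π = q_D(349 − 2(q_D + q_E)) − 18q_D.
∂π/∂q_D = 331 − 4q_D − 2q_E = 0, so q_D = 82.75 − 0.5q_E.
For E: ∂π/∂q_E = 335 − 7q_E − 2q_D = 0 ⇒ q_E = 335/7 − (2/7)q_D.
Plugging q_E into D's best response: q_D = 82.75 − 0.5(335/7 − (2/7)q_D) ⇒ (6/7)q_D = 1647/28, so q_D = 68.625.
Then q_E = 335/7 − (2/7)·68.625 = 28.25.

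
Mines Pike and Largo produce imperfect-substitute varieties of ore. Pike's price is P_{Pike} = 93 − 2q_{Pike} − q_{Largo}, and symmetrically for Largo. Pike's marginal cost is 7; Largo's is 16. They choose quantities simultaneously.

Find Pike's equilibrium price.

Mine Pike's profit: π = q_{Pike}(93 − 2q_{Pike} − q_{Largo}) − 7q_{Pike}.
∂π/∂q_{Pike} = 86 − 4q_{Pike} − q_{Largo} = 0 ⇒ q_{Pike} = 21.5 − 0.25q_{Largo}.
Similarly q_{Largo} = 19.25 − 0.25q_{Pike}.
Substituting the second reaction function into the first: q_{Pike} = 21.5 − 0.25(19.25 − 0.25q_{Pike}), which gives 0.9375q_{Pike} = 16.6875 ⇒ q_{Pike} = 17.8.
Then q_{Largo} = 19.25 − 0.25·17.8 = 14.8.
P_{Pike} = 93 − 2·17.8 − 14.8 = 42.6.

42.6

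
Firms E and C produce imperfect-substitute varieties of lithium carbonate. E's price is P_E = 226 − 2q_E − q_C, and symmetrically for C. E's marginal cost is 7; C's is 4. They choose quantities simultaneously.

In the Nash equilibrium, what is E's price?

94.2

Firm E's profit: π = q_E(226 − 2q_E − q_C) − 7q_E.
∂π/∂q_E = 219 − 4q_E − q_C = 0 ⇒ q_E = 54.75 − 0.25q_C.
Similarly q_C = 55.5 − 0.25q_E.
Solving the two reaction functions simultaneously: (1 − (−0.25)(−0.25))q_E = 54.75 − 0.25·55.5, so 0.9375q_E = 40.875 and q_E = 43.6.
Then q_C = 55.5 − 0.25·43.6 = 44.6.
P_E = 226 − 2·43.6 − 44.6 = 94.2.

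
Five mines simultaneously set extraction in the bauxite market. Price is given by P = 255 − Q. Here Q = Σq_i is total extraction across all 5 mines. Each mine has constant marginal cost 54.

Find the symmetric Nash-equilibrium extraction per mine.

33.5

A representative mine's profit is π_i = q_i(255 − Q) − 54q_i, with Q = q_i + Σ_{j≠i} q_j.
First-order condition: 201 − 2q_i − Σ_{j≠i} q_j = 0.
Imposing symmetry (q_j = q for all j) turns Σ_{j≠i} q_j into 4q, so 201 = 6q and q = 33.5.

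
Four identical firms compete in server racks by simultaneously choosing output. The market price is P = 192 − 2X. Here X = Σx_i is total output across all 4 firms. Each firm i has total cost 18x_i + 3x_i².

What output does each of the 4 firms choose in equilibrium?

A representative firm's profit is π_i = x_i(192 − 2X) − 18x_i − 3x_i², with X = x_i + Σ_{j≠i} x_j.
First-order condition: 174 − 10x_i − 2Σ_{j≠i} x_j = 0.
In a symmetric equilibrium every firm chooses the same x, so Σ_{j≠i} x_j = 3x. The condition becomes 174 − 16x = 0, giving x = 174/16 = 10.875.

10.875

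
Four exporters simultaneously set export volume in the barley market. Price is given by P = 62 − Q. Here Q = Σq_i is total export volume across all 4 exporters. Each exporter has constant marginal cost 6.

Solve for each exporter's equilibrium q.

A representative exporter's profit is π_i = q_i(62 − Q) − 6q_i, with Q = q_i + Σ_{j≠i} q_j.
First-order condition: 56 − 2q_i − Σ_{j≠i} q_j = 0.
Imposing symmetry (q_j = q for all j) turns Σ_{j≠i} q_j into 3q, so 56 = 5q and q = 11.2.

11.2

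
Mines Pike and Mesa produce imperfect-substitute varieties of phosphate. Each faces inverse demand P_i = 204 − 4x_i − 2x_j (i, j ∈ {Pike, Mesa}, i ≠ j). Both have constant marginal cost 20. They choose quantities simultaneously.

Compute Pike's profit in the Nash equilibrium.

Mine Pike's profit: π = x_{Pike}(204 − 4x_{Pike} − 2x_{Mesa}) − 20x_{Pike}.
∂π/∂x_{Pike} = 184 − 8x_{Pike} − 2x_{Mesa} = 0 ⇒ x_{Pike} = 23 − 0.25x_{Mesa}.
Setting x_{Pike} = x_{Mesa} in the reaction function: x_{Pike} = 23 − 0.25x_{Pike}, so x_{Pike} = 23 / 1.25 = 18.4.
P_{Pike} = 204 − 4·18.4 − 2·18.4 = 93.6.
Profit = (93.6 − 20)·18.4 = 1354.24.

1354.24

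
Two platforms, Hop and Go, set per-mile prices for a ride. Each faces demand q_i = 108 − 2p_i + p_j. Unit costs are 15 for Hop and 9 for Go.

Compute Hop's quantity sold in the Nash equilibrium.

60.4

Hop's profit: π = (p_{Hop} − 15)(108 − 2p_{Hop} + p_{Go}).
∂π/∂p_{Hop} = 138 − 4p_{Hop} + p_{Go} = 0 ⇒ p_{Hop} = 34.5 + 0.25p_{Go}.
Similarly p_{Go} = 31.5 + 0.25p_{Hop}.
Substituting the second reaction function into the first: p_{Hop} = 34.5 + 0.25(31.5 + 0.25p_{Hop}), which gives 0.9375p_{Hop} = 42.375 ⇒ p_{Hop} = 45.2.
Then p_{Go} = 31.5 + 0.25·45.2 = 42.8.
q_{Hop} = 108 − 2·45.2 + 42.8 = 60.4.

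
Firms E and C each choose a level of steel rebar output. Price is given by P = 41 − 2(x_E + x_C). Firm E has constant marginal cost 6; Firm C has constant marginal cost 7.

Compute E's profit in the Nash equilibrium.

72

Firm E's profit: π = x_E(41 − 2(x_E + x_C)) − 6x_E.
∂π/∂x_E = 35 − 4x_E − 2x_C = 0, so x_E = 8.75 − 0.5x_C.
By the same steps for C: x_C = 8.5 − 0.5x_E.
Plugging x_C into E's best response: x_E = 8.75 − 0.5(8.5 − 0.5x_E) ⇒ 0.75x_E = 4.5, so x_E = 6.
Then x_C = 8.5 − 0.5·6 = 5.5.
Price P = 41 − 2·11.5 = 18.
E's profit: (18 − 6)·6 = 72.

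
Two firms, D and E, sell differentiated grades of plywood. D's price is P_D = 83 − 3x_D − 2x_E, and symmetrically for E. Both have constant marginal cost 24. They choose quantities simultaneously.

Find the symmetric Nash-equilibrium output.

Firm D's profit: π = x_D(83 − 3x_D − 2x_E) − 24x_D.
∂π/∂x_D = 59 − 6x_D − 2x_E = 0 ⇒ x_D = 59/6 − (1/3)x_E.
Setting x_D = x_E in the reaction function: x_D = 59/6 − (1/3)x_D, so x_D = (59/6) / (4/3) = 7.375.

7.375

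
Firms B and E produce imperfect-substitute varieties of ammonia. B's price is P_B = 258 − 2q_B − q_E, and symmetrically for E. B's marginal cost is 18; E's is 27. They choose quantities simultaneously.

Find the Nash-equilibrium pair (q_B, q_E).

Firm B's profit: π = q_B(258 − 2q_B − q_E) − 18q_B.
∂π/∂q_B = 240 − 4q_B − q_E = 0 ⇒ q_B = 60 − 0.25q_E.
Similarly q_E = 57.75 − 0.25q_B.
Plugging q_E into B's best response: q_B = 60 − 0.25(57.75 − 0.25q_B) ⇒ 0.9375q_B = 45.5625, so q_B = 48.6.
Then q_E = 57.75 − 0.25·48.6 = 45.6.

48.6, 45.6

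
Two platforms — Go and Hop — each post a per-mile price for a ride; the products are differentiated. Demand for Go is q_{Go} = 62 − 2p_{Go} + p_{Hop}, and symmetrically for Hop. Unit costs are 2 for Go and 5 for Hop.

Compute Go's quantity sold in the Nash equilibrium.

40.8

Go's profit: π = (p_{Go} − 2)(62 − 2p_{Go} + p_{Hop}).
∂π/∂p_{Go} = 66 − 4p_{Go} + p_{Hop} = 0 ⇒ p_{Go} = 16.5 + 0.25p_{Hop}.
Similarly p_{Hop} = 18 + 0.25p_{Go}.
Solving the two reaction functions simultaneously: (1 − (0.25)(0.25))p_{Go} = 16.5 + 0.25·18, so 0.9375p_{Go} = 21 and p_{Go} = 22.4.
Then p_{Hop} = 18 + 0.25·22.4 = 23.6.
q_{Go} = 62 − 2·22.4 + 23.6 = 40.8.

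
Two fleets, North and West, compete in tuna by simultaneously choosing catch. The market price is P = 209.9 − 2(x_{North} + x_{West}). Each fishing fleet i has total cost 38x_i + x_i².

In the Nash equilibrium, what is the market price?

123.95

Fishing fleet North's profit: π = x_{North}(209.9 − 2(x_{North} + x_{West})) − 38x_{North} − x_{North}².
∂π/∂x_{North} = 171.9 − 6x_{North} − 2x_{West} = 0, so x_{North} = 28.65 − (1/3)x_{West}.
By symmetry x_{West} = x_{North}; substituting into the reaction function, (4/3)x_{North} = 28.65 and x_{North} = 21.4875.
Equilibrium price: P = 209.9 − 2·42.975 = 123.95.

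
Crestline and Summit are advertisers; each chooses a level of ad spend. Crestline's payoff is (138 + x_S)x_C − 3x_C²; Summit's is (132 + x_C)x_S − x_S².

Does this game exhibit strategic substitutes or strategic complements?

strategic complements

Expanding Crestline's payoff: 138x_C + x_Sx_C − 3x_C².
∂π/∂x_C = 138 + x_S − 6x_C = 0, so x_C = 23 + (1/6)x_S.
The best-response slope dx_C/dx_S = 1/6 > 0: the reaction function is upward-sloping, so the choices are strategic complements.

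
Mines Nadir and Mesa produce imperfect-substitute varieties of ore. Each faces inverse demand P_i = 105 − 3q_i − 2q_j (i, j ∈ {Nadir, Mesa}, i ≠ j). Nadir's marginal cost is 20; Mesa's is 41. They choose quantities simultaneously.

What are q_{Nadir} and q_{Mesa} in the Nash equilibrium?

11.9375, 6.6875

Mine Nadir's profit: π = q_{Nadir}(105 − 3q_{Nadir} − 2q_{Mesa}) − 20q_{Nadir}.
∂π/∂q_{Nadir} = 85 − 6q_{Nadir} − 2q_{Mesa} = 0 ⇒ q_{Nadir} = 85/6 − (1/3)q_{Mesa}.
Similarly q_{Mesa} = 32/3 − (1/3)q_{Nadir}.
Substituting the second reaction function into the first: q_{Nadir} = 85/6 − (1/3)(32/3 − (1/3)q_{Nadir}), which gives (8/9)q_{Nadir} = 191/18 ⇒ q_{Nadir} = 11.9375.
Then q_{Mesa} = 32/3 − (1/3)·11.9375 = 6.6875.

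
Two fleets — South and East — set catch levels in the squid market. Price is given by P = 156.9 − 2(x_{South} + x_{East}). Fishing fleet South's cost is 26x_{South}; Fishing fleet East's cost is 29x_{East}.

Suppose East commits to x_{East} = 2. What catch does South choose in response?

Fishing fleet South's profit: π = x_{South}(156.9 − 2(x_{South} + x_{East})) − 26x_{South}.
∂π/∂x_{South} = 130.9 − 4x_{South} − 2x_{East} = 0, so x_{South} = 32.725 − 0.5x_{East}.
At x_{East} = 2: x_{South} = 32.725 − 0.5·2 = 31.725.

31.725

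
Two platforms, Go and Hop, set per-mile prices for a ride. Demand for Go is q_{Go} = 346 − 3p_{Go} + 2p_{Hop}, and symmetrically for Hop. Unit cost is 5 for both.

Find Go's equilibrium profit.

Go's profit: π = (p_{Go} − 5)(346 − 3p_{Go} + 2p_{Hop}).
∂π/∂p_{Go} = 361 − 6p_{Go} + 2p_{Hop} = 0 ⇒ p_{Go} = 361/6 + (1/3)p_{Hop}.
The game is symmetric, so in equilibrium p_{Hop} = p_{Go}: the reaction function gives (2/3)p_{Go} = 361/6, hence p_{Go} = 90.25.
q_{Go} = 346 − 3·90.25 + 2·90.25 = 255.75.
Profit = (90.25 − 5)·255.75 = 21802.6875.

21802.6875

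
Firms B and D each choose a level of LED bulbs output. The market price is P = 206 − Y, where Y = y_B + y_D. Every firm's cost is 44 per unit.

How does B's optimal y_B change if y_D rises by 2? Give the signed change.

-1

Firm B's profit: π = y_B(206 − (y_B + y_D)) − 44y_B.
∂π/∂y_B = 162 − 2y_B − y_D = 0, so y_B = 81 − 0.5y_D.
The reaction-function slope is −0.5, so a 2-unit rise in y_D moves y_B by −0.5 × 2 = −1. B's best response falls — the actions are strategic substitutes.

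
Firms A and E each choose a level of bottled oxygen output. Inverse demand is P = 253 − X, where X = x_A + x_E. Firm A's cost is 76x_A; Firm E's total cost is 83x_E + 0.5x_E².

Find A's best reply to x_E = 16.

Firm A's profit: π = x_A(253 − (x_A + x_E)) − 76x_A.
∂π/∂x_A = 177 − 2x_A − x_E = 0, so x_A = 88.5 − 0.5x_E.
At x_E = 16: x_A = 88.5 − 0.5·16 = 80.5.

80.5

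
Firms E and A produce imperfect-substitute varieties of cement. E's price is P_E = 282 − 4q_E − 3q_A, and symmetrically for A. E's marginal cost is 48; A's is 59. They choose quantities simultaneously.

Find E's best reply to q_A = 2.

Firm E's profit: π = q_E(282 − 4q_E − 3q_A) − 48q_E.
∂π/∂q_E = 234 − 8q_E − 3q_A = 0 ⇒ q_E = 29.25 − 0.375q_A.
At q_A = 2: q_E = 29.25 − 0.375·2 = 28.5.

28.5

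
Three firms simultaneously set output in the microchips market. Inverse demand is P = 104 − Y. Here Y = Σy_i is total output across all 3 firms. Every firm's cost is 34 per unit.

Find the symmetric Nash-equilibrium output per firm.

A representative firm's profit is π_i = y_i(104 − Y) − 34y_i, with Y = y_i + Σ_{j≠i} y_j.
First-order condition: 70 − 2y_i − Σ_{j≠i} y_j = 0.
Imposing symmetry (y_j = y for all j) turns Σ_{j≠i} y_j into 2y, so 70 = 4y and y = 17.5.

17.5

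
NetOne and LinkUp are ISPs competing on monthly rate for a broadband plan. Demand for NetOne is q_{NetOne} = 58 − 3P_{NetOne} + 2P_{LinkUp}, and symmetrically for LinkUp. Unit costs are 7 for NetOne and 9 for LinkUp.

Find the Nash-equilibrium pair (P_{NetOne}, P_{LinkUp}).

NetOne's profit: π = (P_{NetOne} − 7)(58 − 3P_{NetOne} + 2P_{LinkUp}).
∂π/∂P_{NetOne} = 79 − 6P_{NetOne} + 2P_{LinkUp} = 0 ⇒ P_{NetOne} = 79/6 + (1/3)P_{LinkUp}.
Similarly P_{LinkUp} = 85/6 + (1/3)P_{NetOne}.
Plugging P_{LinkUp} into NetOne's best response: P_{NetOne} = 79/6 + (1/3)(85/6 + (1/3)P_{NetOne}) ⇒ (8/9)P_{NetOne} = 161/9, so P_{NetOne} = 20.125.
Then P_{LinkUp} = 85/6 + (1/3)·20.125 = 20.875.

20.125, 20.875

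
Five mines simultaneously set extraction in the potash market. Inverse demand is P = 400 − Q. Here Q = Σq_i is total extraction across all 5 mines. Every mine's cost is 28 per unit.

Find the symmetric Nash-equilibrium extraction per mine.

62

A representative mine's profit is π_i = q_i(400 − Q) − 28q_i, with Q = q_i + Σ_{j≠i} q_j.
First-order condition: 372 − 2q_i − Σ_{j≠i} q_j = 0.
Imposing symmetry (q_j = q for all j) turns Σ_{j≠i} q_j into 4q, so 372 = 6q and q = 62.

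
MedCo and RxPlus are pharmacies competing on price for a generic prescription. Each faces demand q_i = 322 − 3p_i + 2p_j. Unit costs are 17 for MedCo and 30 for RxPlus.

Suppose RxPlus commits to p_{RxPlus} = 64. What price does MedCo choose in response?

83.5

MedCo's profit: π = (p_{MedCo} − 17)(322 − 3p_{MedCo} + 2p_{RxPlus}).
∂π/∂p_{MedCo} = 373 − 6p_{MedCo} + 2p_{RxPlus} = 0 ⇒ p_{MedCo} = 373/6 + (1/3)p_{RxPlus}.
At p_{RxPlus} = 64: p_{MedCo} = 373/6 + (1/3)·64 = 83.5.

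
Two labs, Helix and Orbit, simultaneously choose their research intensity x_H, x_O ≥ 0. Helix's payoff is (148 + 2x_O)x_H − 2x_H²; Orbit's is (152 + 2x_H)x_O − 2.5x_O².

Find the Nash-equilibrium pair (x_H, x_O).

65.25, 56.5

Expanding Helix's payoff: 148x_H + 2x_Ox_H − 2x_H².
∂π/∂x_H = 148 + 2x_O − 4x_H = 0, so x_H = 37 + 0.5x_O.
Likewise for Orbit: x_O = 30.4 + 0.4x_H.
Plugging x_O into Helix's best response: x_H = 37 + 0.5(30.4 + 0.4x_H) ⇒ 0.8x_H = 52.2, so x_H = 65.25.
Then x_O = 30.4 + 0.4·65.25 = 56.5.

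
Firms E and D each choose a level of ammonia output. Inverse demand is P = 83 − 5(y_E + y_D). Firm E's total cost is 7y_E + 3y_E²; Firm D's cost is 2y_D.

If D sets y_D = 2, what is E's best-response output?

Firm E's profit: π = y_E(83 − 5(y_E + y_D)) − 7y_E − 3y_E².
∂π/∂y_E = 76 − 16y_E − 5y_D = 0, so y_E = 4.75 − 0.3125y_D.
At y_D = 2: y_E = 4.75 − 0.3125·2 = 4.125.

4.125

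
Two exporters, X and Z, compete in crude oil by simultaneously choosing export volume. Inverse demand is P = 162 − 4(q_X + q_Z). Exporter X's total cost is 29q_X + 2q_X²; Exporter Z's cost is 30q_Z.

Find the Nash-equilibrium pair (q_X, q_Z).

6.7, 13.15

Exporter X's profit: π = q_X(162 − 4(q_X + q_Z)) − 29q_X − 2q_X².
∂π/∂q_X = 133 − 12q_X − 4q_Z = 0, so q_X = 133/12 − (1/3)q_Z.
For Z: ∂π/∂q_Z = 132 − 8q_Z − 4q_X = 0 ⇒ q_Z = 16.5 − 0.5q_X.
Plugging q_Z into X's best response: q_X = 133/12 − (1/3)(16.5 − 0.5q_X) ⇒ (5/6)q_X = 67/12, so q_X = 6.7.
Then q_Z = 16.5 − 0.5·6.7 = 13.15.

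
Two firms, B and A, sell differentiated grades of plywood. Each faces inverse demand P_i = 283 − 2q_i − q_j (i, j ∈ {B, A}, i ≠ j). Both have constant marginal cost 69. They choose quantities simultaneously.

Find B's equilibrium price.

154.6

Firm B's profit: π = q_B(283 − 2q_B − q_A) − 69q_B.
∂π/∂q_B = 214 − 4q_B − q_A = 0 ⇒ q_B = 53.5 − 0.25q_A.
By symmetry q_A = q_B; substituting into the reaction function, 1.25q_B = 53.5 and q_B = 42.8.
P_B = 283 − 2·42.8 − 42.8 = 154.6.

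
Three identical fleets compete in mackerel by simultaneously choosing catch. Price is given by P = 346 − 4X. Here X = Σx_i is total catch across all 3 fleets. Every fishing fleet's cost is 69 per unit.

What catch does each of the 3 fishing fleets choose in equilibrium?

17.3125

A representative fishing fleet's profit is π_i = x_i(346 − 4X) − 69x_i, with X = x_i + Σ_{j≠i} x_j.
First-order condition: 277 − 8x_i − 4Σ_{j≠i} x_j = 0.
Imposing symmetry (x_j = x for all j) turns Σ_{j≠i} x_j into 2x, so 277 = 16x and x = 17.3125.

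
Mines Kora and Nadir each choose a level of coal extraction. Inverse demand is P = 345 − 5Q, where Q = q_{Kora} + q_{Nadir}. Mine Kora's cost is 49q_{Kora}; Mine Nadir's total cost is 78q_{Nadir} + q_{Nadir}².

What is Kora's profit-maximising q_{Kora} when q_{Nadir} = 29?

15.1

Mine Kora's profit: π = q_{Kora}(345 − 5(q_{Kora} + q_{Nadir})) − 49q_{Kora}.
∂π/∂q_{Kora} = 296 − 10q_{Kora} − 5q_{Nadir} = 0, so q_{Kora} = 29.6 − 0.5q_{Nadir}.
At q_{Nadir} = 29: q_{Kora} = 29.6 − 0.5·29 = 15.1.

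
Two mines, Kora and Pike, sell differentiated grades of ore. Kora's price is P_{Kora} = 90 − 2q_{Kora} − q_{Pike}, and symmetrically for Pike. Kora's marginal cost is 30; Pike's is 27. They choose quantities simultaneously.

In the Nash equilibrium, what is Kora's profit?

Mine Kora's profit: π = q_{Kora}(90 − 2q_{Kora} − q_{Pike}) − 30q_{Kora}.
∂π/∂q_{Kora} = 60 − 4q_{Kora} − q_{Pike} = 0 ⇒ q_{Kora} = 15 − 0.25q_{Pike}.
Similarly q_{Pike} = 15.75 − 0.25q_{Kora}.
Substituting the second reaction function into the first: q_{Kora} = 15 − 0.25(15.75 − 0.25q_{Kora}), which gives 0.9375q_{Kora} = 11.0625 ⇒ q_{Kora} = 11.8.
Then q_{Pike} = 15.75 − 0.25·11.8 = 12.8.
P_{Kora} = 90 − 2·11.8 − 12.8 = 53.6.
Profit = (53.6 − 30)·11.8 = 278.48.

278.48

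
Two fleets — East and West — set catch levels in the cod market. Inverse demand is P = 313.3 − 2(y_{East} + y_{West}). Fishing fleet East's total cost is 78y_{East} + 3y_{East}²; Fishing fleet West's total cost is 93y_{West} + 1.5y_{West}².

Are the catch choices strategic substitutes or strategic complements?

Fishing fleet East's profit: π = y_{East}(313.3 − 2(y_{East} + y_{West})) − 78y_{East} − 3y_{East}².
∂π/∂y_{East} = 235.3 − 10y_{East} − 2y_{West} = 0, so y_{East} = 23.53 − 0.2y_{West}.
The best-response slope dy_{East}/dy_{West} = −0.2 < 0: the reaction function is downward-sloping, so the choices are strategic substitutes.

strategic substitutes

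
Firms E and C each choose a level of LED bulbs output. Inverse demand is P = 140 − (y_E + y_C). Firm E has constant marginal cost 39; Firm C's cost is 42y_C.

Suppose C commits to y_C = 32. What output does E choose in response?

34.5

Firm E's profit: π = y_E(140 − (y_E + y_C)) − 39y_E.
∂π/∂y_E = 101 − 2y_E − y_C = 0, so y_E = 50.5 − 0.5y_C.
At y_C = 32: y_E = 50.5 − 0.5·32 = 34.5.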